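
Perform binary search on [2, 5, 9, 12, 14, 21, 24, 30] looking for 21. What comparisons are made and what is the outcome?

Binary search for 21 in [2, 5, 9, 12, 14, 21, 24, 30]:

lo=0, hi=7, mid=3, arr[mid]=12 -> 12 < 21, search right half
lo=4, hi=7, mid=5, arr[mid]=21 -> Found target at index 5!

Binary search finds 21 at index 5 after 2 comparisons. The search repeatedly halves the search space by comparing with the middle element.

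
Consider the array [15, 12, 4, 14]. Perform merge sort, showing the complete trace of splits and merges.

Merge sort trace:

Split: [15, 12, 4, 14] -> [15, 12] and [4, 14]
  Split: [15, 12] -> [15] and [12]
  Merge: [15] + [12] -> [12, 15]
  Split: [4, 14] -> [4] and [14]
  Merge: [4] + [14] -> [4, 14]
Merge: [12, 15] + [4, 14] -> [4, 12, 14, 15]

Final sorted array: [4, 12, 14, 15]

The merge sort proceeds by recursively splitting the array and merging sorted halves.
After all merges, the sorted array is [4, 12, 14, 15].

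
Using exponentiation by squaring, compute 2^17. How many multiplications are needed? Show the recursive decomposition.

Computing 2^17 by squaring (build up from 2^1; each line after the first costs one multiplication):

2^1 = 2
2^2 = (2^1)^2 = 2^2 = 4
2^4 = (2^2)^2 = 4^2 = 16
2^8 = (2^4)^2 = 16^2 = 256
2^16 = (2^8)^2 = 256^2 = 65536
2^17 = 2 * 2^16 = 2 * 65536 = 131072

Result: 131072
Multiplications needed: 5 (5 lines after 2^1)

2^17 = 131072. Using exponentiation by squaring, this requires 5 multiplications. The key idea: if the exponent is even, square the half-power; if odd, multiply by the base once.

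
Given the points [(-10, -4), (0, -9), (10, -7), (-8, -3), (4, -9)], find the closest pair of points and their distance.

Computing all pairwise distances among 5 points:

d((-10, -4), (0, -9)) = 11.1803
d((-10, -4), (10, -7)) = 20.2237
d((-10, -4), (-8, -3)) = 2.2361 <-- minimum
d((-10, -4), (4, -9)) = 14.8661
d((0, -9), (10, -7)) = 10.198
d((0, -9), (-8, -3)) = 10.0
d((0, -9), (4, -9)) = 4.0
d((10, -7), (-8, -3)) = 18.4391
d((10, -7), (4, -9)) = 6.3246
d((-8, -3), (4, -9)) = 13.4164

Closest pair: (-10, -4) and (-8, -3) with distance 2.2361

The closest pair is (-10, -4) and (-8, -3) with Euclidean distance 2.2361. For 5 points, brute-force pairwise comparison is shown above. For large n, the divide-and-conquer algorithm (sort by x, recurse on halves, check the dividing strip) achieves O(n log n).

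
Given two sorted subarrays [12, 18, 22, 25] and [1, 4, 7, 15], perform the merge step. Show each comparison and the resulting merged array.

Merging process:

Compare 12 vs 1: take 1 from right. Merged: [1]
Compare 12 vs 4: take 4 from right. Merged: [1, 4]
Compare 12 vs 7: take 7 from right. Merged: [1, 4, 7]
Compare 12 vs 15: take 12 from left. Merged: [1, 4, 7, 12]
Compare 18 vs 15: take 15 from right. Merged: [1, 4, 7, 12, 15]
Append remaining from left: [18, 22, 25]. Merged: [1, 4, 7, 12, 15, 18, 22, 25]

Final merged array: [1, 4, 7, 12, 15, 18, 22, 25]
Total comparisons: 5

The merged array is [1, 4, 7, 12, 15, 18, 22, 25], requiring 5 comparisons. The merge step runs in O(n) time where n is the total number of elements.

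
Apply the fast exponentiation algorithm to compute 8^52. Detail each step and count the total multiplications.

Computing 8^52 by squaring (build up from 8^1; each line after the first costs one multiplication):

8^1 = 8
8^2 = (8^1)^2 = 8^2 = 64
8^3 = 8 * 8^2 = 8 * 64 = 512
8^6 = (8^3)^2 = 512^2 = 262144
8^12 = (8^6)^2 = 262144^2 = 68719476736
8^13 = 8 * 8^12 = 8 * 68719476736 = 549755813888
8^26 = (8^13)^2 = 549755813888^2 = 302231454903657293676544
8^52 = (8^26)^2 = 302231454903657293676544^2 = 91343852333181432387730302044767688728495783936

Result: 91343852333181432387730302044767688728495783936
Multiplications needed: 7 (7 lines after 8^1)

8^52 = 91343852333181432387730302044767688728495783936. Using exponentiation by squaring, this requires 7 multiplications. The key idea: if the exponent is even, square the half-power; if odd, multiply by the base once.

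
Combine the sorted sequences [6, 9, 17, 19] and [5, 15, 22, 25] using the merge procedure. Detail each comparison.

Merging process:

Compare 6 vs 5: take 5 from right. Merged: [5]
Compare 6 vs 15: take 6 from left. Merged: [5, 6]
Compare 9 vs 15: take 9 from left. Merged: [5, 6, 9]
Compare 17 vs 15: take 15 from right. Merged: [5, 6, 9, 15]
Compare 17 vs 22: take 17 from left. Merged: [5, 6, 9, 15, 17]
Compare 19 vs 22: take 19 from left. Merged: [5, 6, 9, 15, 17, 19]
Append remaining from right: [22, 25]. Merged: [5, 6, 9, 15, 17, 19, 22, 25]

Final merged array: [5, 6, 9, 15, 17, 19, 22, 25]
Total comparisons: 6

The merged array is [5, 6, 9, 15, 17, 19, 22, 25], requiring 6 comparisons. The merge step runs in O(n) time where n is the total number of elements.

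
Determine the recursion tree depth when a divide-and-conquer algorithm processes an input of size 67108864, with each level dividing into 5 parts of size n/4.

For divide and conquer with division factor 4:

Problem sizes at each level:
Level 0: 67108864
Level 1: 16777216
Level 2: 4194304
Level 3: 1048576
Level 4: 262144
Level 5: 65536
Level 6: 16384
Level 7: 4096
Level 8: 1024
Level 9: 256
Level 10: 64
Level 11: 16
Level 12: 4
Level 13: 1

The root is level 0 and the size-1 base case is level 13 (the tree spans levels 0 through 13, i.e. 14 levels counting the root), so the depth is the number of divisions: log_4(67108864) = 13

The recursion tree depth is log_4(67108864) = 13. At each level, the problem size is divided by 4, so it takes 13 divisions to reduce to a base case of size 1. The algorithm makes 5 recursive calls at each level.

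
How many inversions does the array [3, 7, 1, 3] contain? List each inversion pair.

Finding inversions in [3, 7, 1, 3]:

(0, 2): arr[0]=3 > arr[2]=1
(1, 2): arr[1]=7 > arr[2]=1
(1, 3): arr[1]=7 > arr[3]=3

Total inversions: 3

The array has 3 inversion(s): (0,2), (1,2), (1,3). Each pair (i,j) satisfies i < j and arr[i] > arr[j].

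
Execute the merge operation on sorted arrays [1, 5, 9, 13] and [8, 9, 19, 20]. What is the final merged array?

Merging process:

Compare 1 vs 8: take 1 from left. Merged: [1]
Compare 5 vs 8: take 5 from left. Merged: [1, 5]
Compare 9 vs 8: take 8 from right. Merged: [1, 5, 8]
Compare 9 vs 9: take 9 from left. Merged: [1, 5, 8, 9]
Compare 13 vs 9: take 9 from right. Merged: [1, 5, 8, 9, 9]
Compare 13 vs 19: take 13 from left. Merged: [1, 5, 8, 9, 9, 13]
Append remaining from right: [19, 20]. Merged: [1, 5, 8, 9, 9, 13, 19, 20]

Final merged array: [1, 5, 8, 9, 9, 13, 19, 20]
Total comparisons: 6

The merged array is [1, 5, 8, 9, 9, 13, 19, 20], requiring 6 comparisons. The merge step runs in O(n) time where n is the total number of elements.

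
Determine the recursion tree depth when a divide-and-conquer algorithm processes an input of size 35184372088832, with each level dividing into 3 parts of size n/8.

For divide and conquer with division factor 8:

Problem sizes at each level:
Level 0: 35184372088832
Level 1: 4398046511104
Level 2: 549755813888
Level 3: 68719476736
Level 4: 8589934592
Level 5: 1073741824
Level 6: 134217728
Level 7: 16777216
Level 8: 2097152
Level 9: 262144
Level 10: 32768
Level 11: 4096
Level 12: 512
Level 13: 64
Level 14: 8
Level 15: 1

The root is level 0 and the size-1 base case is level 15 (the tree spans levels 0 through 15, i.e. 16 levels counting the root), so the depth is the number of divisions: log_8(35184372088832) = 15

The recursion tree depth is log_8(35184372088832) = 15. At each level, the problem size is divided by 8, so it takes 15 divisions to reduce to a base case of size 1. The algorithm makes 3 recursive calls at each level.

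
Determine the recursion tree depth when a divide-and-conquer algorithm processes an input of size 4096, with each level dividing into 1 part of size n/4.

For divide and conquer with division factor 4:

Problem sizes at each level:
Level 0: 4096
Level 1: 1024
Level 2: 256
Level 3: 64
Level 4: 16
Level 5: 4
Level 6: 1

The root is level 0 and the size-1 base case is level 6 (the tree spans levels 0 through 6, i.e. 7 levels counting the root), so the depth is the number of divisions: log_4(4096) = 6

The recursion tree depth is log_4(4096) = 6. At each level, the problem size is divided by 4, so it takes 6 divisions to reduce to a base case of size 1. The algorithm makes 1 recursive call at each level.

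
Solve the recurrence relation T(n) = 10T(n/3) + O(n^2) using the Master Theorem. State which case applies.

Master Theorem for T(n) = 10T(n/3) + O(n^2):

a = 10, b = 3, c = 2
log_b(a) = log_3(10) = 2.0959

Case 1: c = 2 < log_3(10) = 2.0959
T(n) = O(n^(log_3 10))

For T(n) = 10T(n/3) + O(n^2): log_3(10) = 2.0959. This is Case 1 of the Master Theorem (c < log_b(a), work dominated by leaves), giving O(n^(log_3 10)).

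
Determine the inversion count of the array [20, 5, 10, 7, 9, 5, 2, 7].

Finding inversions in [20, 5, 10, 7, 9, 5, 2, 7]:

(0, 1): arr[0]=20 > arr[1]=5
(0, 2): arr[0]=20 > arr[2]=10
(0, 3): arr[0]=20 > arr[3]=7
(0, 4): arr[0]=20 > arr[4]=9
(0, 5): arr[0]=20 > arr[5]=5
(0, 6): arr[0]=20 > arr[6]=2
(0, 7): arr[0]=20 > arr[7]=7
(1, 6): arr[1]=5 > arr[6]=2
(2, 3): arr[2]=10 > arr[3]=7
(2, 4): arr[2]=10 > arr[4]=9
(2, 5): arr[2]=10 > arr[5]=5
(2, 6): arr[2]=10 > arr[6]=2
(2, 7): arr[2]=10 > arr[7]=7
(3, 5): arr[3]=7 > arr[5]=5
(3, 6): arr[3]=7 > arr[6]=2
(4, 5): arr[4]=9 > arr[5]=5
(4, 6): arr[4]=9 > arr[6]=2
(4, 7): arr[4]=9 > arr[7]=7
(5, 6): arr[5]=5 > arr[6]=2

Total inversions: 19

The array has 19 inversion(s): (0,1), (0,2), (0,3), (0,4), (0,5), (0,6), (0,7), (1,6), (2,3), (2,4), (2,5), (2,6), (2,7), (3,5), (3,6), (4,5), (4,6), (4,7), (5,6). Each pair (i,j) satisfies i < j and arr[i] > arr[j].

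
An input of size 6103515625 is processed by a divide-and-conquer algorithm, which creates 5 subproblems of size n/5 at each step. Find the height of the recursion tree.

For divide and conquer with division factor 5:

Problem sizes at each level:
Level 0: 6103515625
Level 1: 1220703125
Level 2: 244140625
Level 3: 48828125
Level 4: 9765625
Level 5: 1953125
Level 6: 390625
Level 7: 78125
Level 8: 15625
Level 9: 3125
Level 10: 625
Level 11: 125
Level 12: 25
Level 13: 5
Level 14: 1

The root is level 0 and the size-1 base case is level 14 (the tree spans levels 0 through 14, i.e. 15 levels counting the root), so the depth is the number of divisions: log_5(6103515625) = 14

The recursion tree depth is log_5(6103515625) = 14. At each level, the problem size is divided by 5, so it takes 14 divisions to reduce to a base case of size 1. The algorithm makes 5 recursive calls at each level.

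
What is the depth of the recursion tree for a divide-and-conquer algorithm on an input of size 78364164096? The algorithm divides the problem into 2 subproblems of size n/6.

For divide and conquer with division factor 6:

Problem sizes at each level:
Level 0: 78364164096
Level 1: 13060694016
Level 2: 2176782336
Level 3: 362797056
Level 4: 60466176
Level 5: 10077696
Level 6: 1679616
Level 7: 279936
Level 8: 46656
Level 9: 7776
Level 10: 1296
Level 11: 216
Level 12: 36
Level 13: 6
Level 14: 1

The root is level 0 and the size-1 base case is level 14 (the tree spans levels 0 through 14, i.e. 15 levels counting the root), so the depth is the number of divisions: log_6(78364164096) = 14

The recursion tree depth is log_6(78364164096) = 14. At each level, the problem size is divided by 6, so it takes 14 divisions to reduce to a base case of size 1. The algorithm makes 2 recursive calls at each level.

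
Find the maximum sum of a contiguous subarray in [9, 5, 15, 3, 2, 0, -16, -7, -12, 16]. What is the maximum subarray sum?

Using Kadane's algorithm on [9, 5, 15, 3, 2, 0, -16, -7, -12, 16]:

Scanning through the array:
Position 1 (value 5): max_ending_here = 14, max_so_far = 14
Position 2 (value 15): max_ending_here = 29, max_so_far = 29
Position 3 (value 3): max_ending_here = 32, max_so_far = 32
Position 4 (value 2): max_ending_here = 34, max_so_far = 34
Position 5 (value 0): max_ending_here = 34, max_so_far = 34
Position 6 (value -16): max_ending_here = 18, max_so_far = 34
Position 7 (value -7): max_ending_here = 11, max_so_far = 34
Position 8 (value -12): max_ending_here = -1, max_so_far = 34
Position 9 (value 16): max_ending_here = 16, max_so_far = 34

Maximum subarray: [9, 5, 15, 3, 2]
Maximum sum: 34

The maximum subarray is [9, 5, 15, 3, 2] with sum 34. This subarray runs from index 0 to index 4.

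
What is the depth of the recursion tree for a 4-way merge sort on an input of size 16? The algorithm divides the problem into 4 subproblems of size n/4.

For divide and conquer with division factor 4:

Problem sizes at each level:
Level 0: 16
Level 1: 4
Level 2: 1

The root is level 0 and the size-1 base case is level 2 (the tree spans levels 0 through 2, i.e. 3 levels counting the root), so the depth is the number of divisions: log_4(16) = 2

The recursion tree depth is log_4(16) = 2. At each level, the problem size is divided by 4, so it takes 2 divisions to reduce to a base case of size 1. The algorithm makes 4 recursive calls at each level.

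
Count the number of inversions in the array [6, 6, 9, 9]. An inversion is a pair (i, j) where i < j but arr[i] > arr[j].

Finding inversions in [6, 6, 9, 9]:


Total inversions: 0

The array has 0 inversions. It is already sorted.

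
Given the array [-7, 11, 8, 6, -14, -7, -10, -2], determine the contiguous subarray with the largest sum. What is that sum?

Using Kadane's algorithm on [-7, 11, 8, 6, -14, -7, -10, -2]:

Scanning through the array:
Position 1 (value 11): max_ending_here = 11, max_so_far = 11
Position 2 (value 8): max_ending_here = 19, max_so_far = 19
Position 3 (value 6): max_ending_here = 25, max_so_far = 25
Position 4 (value -14): max_ending_here = 11, max_so_far = 25
Position 5 (value -7): max_ending_here = 4, max_so_far = 25
Position 6 (value -10): max_ending_here = -6, max_so_far = 25
Position 7 (value -2): max_ending_here = -2, max_so_far = 25

Maximum subarray: [11, 8, 6]
Maximum sum: 25

The maximum subarray is [11, 8, 6] with sum 25. This subarray runs from index 1 to index 3.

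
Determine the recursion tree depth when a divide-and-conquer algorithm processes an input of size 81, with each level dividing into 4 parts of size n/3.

For divide and conquer with division factor 3:

Problem sizes at each level:
Level 0: 81
Level 1: 27
Level 2: 9
Level 3: 3
Level 4: 1

The root is level 0 and the size-1 base case is level 4 (the tree spans levels 0 through 4, i.e. 5 levels counting the root), so the depth is the number of divisions: log_3(81) = 4

The recursion tree depth is log_3(81) = 4. At each level, the problem size is divided by 3, so it takes 4 divisions to reduce to a base case of size 1. The algorithm makes 4 recursive calls at each level.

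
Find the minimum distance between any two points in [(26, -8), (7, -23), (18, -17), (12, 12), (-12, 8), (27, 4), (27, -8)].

Computing all pairwise distances among 7 points:

d((26, -8), (7, -23)) = 24.2074
d((26, -8), (18, -17)) = 12.0416
d((26, -8), (12, 12)) = 24.4131
d((26, -8), (-12, 8)) = 41.2311
d((26, -8), (27, 4)) = 12.0416
d((26, -8), (27, -8)) = 1.0 <-- minimum
d((7, -23), (18, -17)) = 12.53
d((7, -23), (12, 12)) = 35.3553
d((7, -23), (-12, 8)) = 36.3593
d((7, -23), (27, 4)) = 33.6006
d((7, -23), (27, -8)) = 25.0
d((18, -17), (12, 12)) = 29.6142
d((18, -17), (-12, 8)) = 39.0512
d((18, -17), (27, 4)) = 22.8473
d((18, -17), (27, -8)) = 12.7279
d((12, 12), (-12, 8)) = 24.3311
d((12, 12), (27, 4)) = 17.0
d((12, 12), (27, -8)) = 25.0
d((-12, 8), (27, 4)) = 39.2046
d((-12, 8), (27, -8)) = 42.1545
d((27, 4), (27, -8)) = 12.0

Closest pair: (26, -8) and (27, -8) with distance 1.0

The closest pair is (26, -8) and (27, -8) with Euclidean distance 1.0. For 7 points, brute-force pairwise comparison is shown above. For large n, the divide-and-conquer algorithm (sort by x, recurse on halves, check the dividing strip) achieves O(n log n).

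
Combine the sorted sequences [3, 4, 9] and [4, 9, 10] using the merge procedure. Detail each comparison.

Merging process:

Compare 3 vs 4: take 3 from left. Merged: [3]
Compare 4 vs 4: take 4 from left. Merged: [3, 4]
Compare 9 vs 4: take 4 from right. Merged: [3, 4, 4]
Compare 9 vs 9: take 9 from left. Merged: [3, 4, 4, 9]
Append remaining from right: [9, 10]. Merged: [3, 4, 4, 9, 9, 10]

Final merged array: [3, 4, 4, 9, 9, 10]
Total comparisons: 4

The merged array is [3, 4, 4, 9, 9, 10], requiring 4 comparisons. The merge step runs in O(n) time where n is the total number of elements.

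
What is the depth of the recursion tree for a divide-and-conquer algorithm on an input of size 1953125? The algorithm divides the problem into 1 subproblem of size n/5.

For divide and conquer with division factor 5:

Problem sizes at each level:
Level 0: 1953125
Level 1: 390625
Level 2: 78125
Level 3: 15625
Level 4: 3125
Level 5: 625
Level 6: 125
Level 7: 25
Level 8: 5
Level 9: 1

The root is level 0 and the size-1 base case is level 9 (the tree spans levels 0 through 9, i.e. 10 levels counting the root), so the depth is the number of divisions: log_5(1953125) = 9

The recursion tree depth is log_5(1953125) = 9. At each level, the problem size is divided by 5, so it takes 9 divisions to reduce to a base case of size 1. The algorithm makes 1 recursive call at each level.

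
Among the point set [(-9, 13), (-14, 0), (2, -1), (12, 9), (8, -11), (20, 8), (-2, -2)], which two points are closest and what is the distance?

Computing all pairwise distances among 7 points:

d((-9, 13), (-14, 0)) = 13.9284
d((-9, 13), (2, -1)) = 17.8045
d((-9, 13), (12, 9)) = 21.3776
d((-9, 13), (8, -11)) = 29.4109
d((-9, 13), (20, 8)) = 29.4279
d((-9, 13), (-2, -2)) = 16.5529
d((-14, 0), (2, -1)) = 16.0312
d((-14, 0), (12, 9)) = 27.5136
d((-14, 0), (8, -11)) = 24.5967
d((-14, 0), (20, 8)) = 34.9285
d((-14, 0), (-2, -2)) = 12.1655
d((2, -1), (12, 9)) = 14.1421
d((2, -1), (8, -11)) = 11.6619
d((2, -1), (20, 8)) = 20.1246
d((2, -1), (-2, -2)) = 4.1231 <-- minimum
d((12, 9), (8, -11)) = 20.3961
d((12, 9), (20, 8)) = 8.0623
d((12, 9), (-2, -2)) = 17.8045
d((8, -11), (20, 8)) = 22.4722
d((8, -11), (-2, -2)) = 13.4536
d((20, 8), (-2, -2)) = 24.1661

Closest pair: (2, -1) and (-2, -2) with distance 4.1231

The closest pair is (2, -1) and (-2, -2) with Euclidean distance 4.1231. For 7 points, brute-force pairwise comparison is shown above. For large n, the divide-and-conquer algorithm (sort by x, recurse on halves, check the dividing strip) achieves O(n log n).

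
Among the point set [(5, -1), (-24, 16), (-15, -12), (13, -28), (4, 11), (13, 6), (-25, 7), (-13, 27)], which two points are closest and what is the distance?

Computing all pairwise distances among 8 points:

d((5, -1), (-24, 16)) = 33.6155
d((5, -1), (-15, -12)) = 22.8254
d((5, -1), (13, -28)) = 28.1603
d((5, -1), (4, 11)) = 12.0416
d((5, -1), (13, 6)) = 10.6301
d((5, -1), (-25, 7)) = 31.0483
d((5, -1), (-13, 27)) = 33.2866
d((-24, 16), (-15, -12)) = 29.4109
d((-24, 16), (13, -28)) = 57.4891
d((-24, 16), (4, 11)) = 28.4429
d((-24, 16), (13, 6)) = 38.3275
d((-24, 16), (-25, 7)) = 9.0554 <-- minimum
d((-24, 16), (-13, 27)) = 15.5563
d((-15, -12), (13, -28)) = 32.249
d((-15, -12), (4, 11)) = 29.8329
d((-15, -12), (13, 6)) = 33.2866
d((-15, -12), (-25, 7)) = 21.4709
d((-15, -12), (-13, 27)) = 39.0512
d((13, -28), (4, 11)) = 40.025
d((13, -28), (13, 6)) = 34.0
d((13, -28), (-25, 7)) = 51.6624
d((13, -28), (-13, 27)) = 60.8358
d((4, 11), (13, 6)) = 10.2956
d((4, 11), (-25, 7)) = 29.2746
d((4, 11), (-13, 27)) = 23.3452
d((13, 6), (-25, 7)) = 38.0132
d((13, 6), (-13, 27)) = 33.4215
d((-25, 7), (-13, 27)) = 23.3238

Closest pair: (-24, 16) and (-25, 7) with distance 9.0554

The closest pair is (-24, 16) and (-25, 7) with Euclidean distance 9.0554. For 8 points, brute-force pairwise comparison is shown above. For large n, the divide-and-conquer algorithm (sort by x, recurse on halves, check the dividing strip) achieves O(n log n).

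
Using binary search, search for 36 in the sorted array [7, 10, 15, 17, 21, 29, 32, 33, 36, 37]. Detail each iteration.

Binary search for 36 in [7, 10, 15, 17, 21, 29, 32, 33, 36, 37]:

lo=0, hi=9, mid=4, arr[mid]=21 -> 21 < 36, search right half
lo=5, hi=9, mid=7, arr[mid]=33 -> 33 < 36, search right half
lo=8, hi=9, mid=8, arr[mid]=36 -> Found target at index 8!

Binary search finds 36 at index 8 after 3 comparisons. The search repeatedly halves the search space by comparing with the middle element.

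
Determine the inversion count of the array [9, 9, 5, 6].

Finding inversions in [9, 9, 5, 6]:

(0, 2): arr[0]=9 > arr[2]=5
(0, 3): arr[0]=9 > arr[3]=6
(1, 2): arr[1]=9 > arr[2]=5
(1, 3): arr[1]=9 > arr[3]=6

Total inversions: 4

The array has 4 inversion(s): (0,2), (0,3), (1,2), (1,3). Each pair (i,j) satisfies i < j and arr[i] > arr[j].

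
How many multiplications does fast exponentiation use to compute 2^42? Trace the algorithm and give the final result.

Computing 2^42 by squaring (build up from 2^1; each line after the first costs one multiplication):

2^1 = 2
2^2 = (2^1)^2 = 2^2 = 4
2^4 = (2^2)^2 = 4^2 = 16
2^5 = 2 * 2^4 = 2 * 16 = 32
2^10 = (2^5)^2 = 32^2 = 1024
2^20 = (2^10)^2 = 1024^2 = 1048576
2^21 = 2 * 2^20 = 2 * 1048576 = 2097152
2^42 = (2^21)^2 = 2097152^2 = 4398046511104

Result: 4398046511104
Multiplications needed: 7 (7 lines after 2^1)

2^42 = 4398046511104. Using exponentiation by squaring, this requires 7 multiplications. The key idea: if the exponent is even, square the half-power; if odd, multiply by the base once.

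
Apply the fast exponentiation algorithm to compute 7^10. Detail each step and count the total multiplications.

Computing 7^10 by squaring (build up from 7^1; each line after the first costs one multiplication):

7^1 = 7
7^2 = (7^1)^2 = 7^2 = 49
7^4 = (7^2)^2 = 49^2 = 2401
7^5 = 7 * 7^4 = 7 * 2401 = 16807
7^10 = (7^5)^2 = 16807^2 = 282475249

Result: 282475249
Multiplications needed: 4 (4 lines after 7^1)

7^10 = 282475249. Using exponentiation by squaring, this requires 4 multiplications. The key idea: if the exponent is even, square the half-power; if odd, multiply by the base once.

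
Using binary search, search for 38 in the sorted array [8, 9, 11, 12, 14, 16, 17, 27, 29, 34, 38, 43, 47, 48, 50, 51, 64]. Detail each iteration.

Binary search for 38 in [8, 9, 11, 12, 14, 16, 17, 27, 29, 34, 38, 43, 47, 48, 50, 51, 64]:

lo=0, hi=16, mid=8, arr[mid]=29 -> 29 < 38, search right half
lo=9, hi=16, mid=12, arr[mid]=47 -> 47 > 38, search left half
lo=9, hi=11, mid=10, arr[mid]=38 -> Found target at index 10!

Binary search finds 38 at index 10 after 3 comparisons. The search repeatedly halves the search space by comparing with the middle element.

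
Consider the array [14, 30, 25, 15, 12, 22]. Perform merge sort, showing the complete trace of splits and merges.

Merge sort trace:

Split: [14, 30, 25, 15, 12, 22] -> [14, 30, 25] and [15, 12, 22]
  Split: [14, 30, 25] -> [14] and [30, 25]
    Split: [30, 25] -> [30] and [25]
    Merge: [30] + [25] -> [25, 30]
  Merge: [14] + [25, 30] -> [14, 25, 30]
  Split: [15, 12, 22] -> [15] and [12, 22]
    Split: [12, 22] -> [12] and [22]
    Merge: [12] + [22] -> [12, 22]
  Merge: [15] + [12, 22] -> [12, 15, 22]
Merge: [14, 25, 30] + [12, 15, 22] -> [12, 14, 15, 22, 25, 30]

Final sorted array: [12, 14, 15, 22, 25, 30]

The merge sort proceeds by recursively splitting the array and merging sorted halves.
After all merges, the sorted array is [12, 14, 15, 22, 25, 30].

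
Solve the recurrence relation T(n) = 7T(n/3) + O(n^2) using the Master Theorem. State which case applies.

Master Theorem for T(n) = 7T(n/3) + O(n^2):

a = 7, b = 3, c = 2
log_b(a) = log_3(7) = 1.7712

Case 3: c = 2 > log_3(7) = 1.7712
T(n) = O(n^2) = O(n^2)

For T(n) = 7T(n/3) + O(n^2): log_3(7) = 1.7712. This is Case 3 of the Master Theorem (c > log_b(a), work dominated by root), giving O(n^2).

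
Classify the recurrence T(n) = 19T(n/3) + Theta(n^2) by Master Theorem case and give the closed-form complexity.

Master Theorem for T(n) = 19T(n/3) + O(n^2):

a = 19, b = 3, c = 2
log_b(a) = log_3(19) = 2.6801

Case 1: c = 2 < log_3(19) = 2.6801
T(n) = O(n^(log_3 19))

For T(n) = 19T(n/3) + O(n^2): log_3(19) = 2.6801. This is Case 1 of the Master Theorem (c < log_b(a), work dominated by leaves), giving O(n^(log_3 19)).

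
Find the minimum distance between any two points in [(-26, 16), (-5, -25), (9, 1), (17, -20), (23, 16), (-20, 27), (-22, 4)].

Computing all pairwise distances among 7 points:

d((-26, 16), (-5, -25)) = 46.0652
d((-26, 16), (9, 1)) = 38.0789
d((-26, 16), (17, -20)) = 56.0803
d((-26, 16), (23, 16)) = 49.0
d((-26, 16), (-20, 27)) = 12.53 <-- minimum
d((-26, 16), (-22, 4)) = 12.6491
d((-5, -25), (9, 1)) = 29.5296
d((-5, -25), (17, -20)) = 22.561
d((-5, -25), (23, 16)) = 49.6488
d((-5, -25), (-20, 27)) = 54.1202
d((-5, -25), (-22, 4)) = 33.6155
d((9, 1), (17, -20)) = 22.4722
d((9, 1), (23, 16)) = 20.5183
d((9, 1), (-20, 27)) = 38.9487
d((9, 1), (-22, 4)) = 31.1448
d((17, -20), (23, 16)) = 36.4966
d((17, -20), (-20, 27)) = 59.8164
d((17, -20), (-22, 4)) = 45.793
d((23, 16), (-20, 27)) = 44.3847
d((23, 16), (-22, 4)) = 46.5725
d((-20, 27), (-22, 4)) = 23.0868

Closest pair: (-26, 16) and (-20, 27) with distance 12.53

The closest pair is (-26, 16) and (-20, 27) with Euclidean distance 12.53. For 7 points, brute-force pairwise comparison is shown above. For large n, the divide-and-conquer algorithm (sort by x, recurse on halves, check the dividing strip) achieves O(n log n).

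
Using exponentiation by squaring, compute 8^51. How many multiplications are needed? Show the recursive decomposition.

Computing 8^51 by squaring (build up from 8^1; each line after the first costs one multiplication):

8^1 = 8
8^2 = (8^1)^2 = 8^2 = 64
8^3 = 8 * 8^2 = 8 * 64 = 512
8^6 = (8^3)^2 = 512^2 = 262144
8^12 = (8^6)^2 = 262144^2 = 68719476736
8^24 = (8^12)^2 = 68719476736^2 = 4722366482869645213696
8^25 = 8 * 8^24 = 8 * 4722366482869645213696 = 37778931862957161709568
8^50 = (8^25)^2 = 37778931862957161709568^2 = 1427247692705959881058285969449495136382746624
8^51 = 8 * 8^50 = 8 * 1427247692705959881058285969449495136382746624 = 11417981541647679048466287755595961091061972992

Result: 11417981541647679048466287755595961091061972992
Multiplications needed: 8 (8 lines after 8^1)

8^51 = 11417981541647679048466287755595961091061972992. Using exponentiation by squaring, this requires 8 multiplications. The key idea: if the exponent is even, square the half-power; if odd, multiply by the base once.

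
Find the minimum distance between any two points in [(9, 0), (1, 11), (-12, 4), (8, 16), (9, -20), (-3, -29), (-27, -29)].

Computing all pairwise distances among 7 points:

d((9, 0), (1, 11)) = 13.6015
d((9, 0), (-12, 4)) = 21.3776
d((9, 0), (8, 16)) = 16.0312
d((9, 0), (9, -20)) = 20.0
d((9, 0), (-3, -29)) = 31.3847
d((9, 0), (-27, -29)) = 46.2277
d((1, 11), (-12, 4)) = 14.7648
d((1, 11), (8, 16)) = 8.6023 <-- minimum
d((1, 11), (9, -20)) = 32.0156
d((1, 11), (-3, -29)) = 40.1995
d((1, 11), (-27, -29)) = 48.8262
d((-12, 4), (8, 16)) = 23.3238
d((-12, 4), (9, -20)) = 31.8904
d((-12, 4), (-3, -29)) = 34.2053
d((-12, 4), (-27, -29)) = 36.2491
d((8, 16), (9, -20)) = 36.0139
d((8, 16), (-3, -29)) = 46.3249
d((8, 16), (-27, -29)) = 57.0088
d((9, -20), (-3, -29)) = 15.0
d((9, -20), (-27, -29)) = 37.108
d((-3, -29), (-27, -29)) = 24.0

Closest pair: (1, 11) and (8, 16) with distance 8.6023

The closest pair is (1, 11) and (8, 16) with Euclidean distance 8.6023. For 7 points, brute-force pairwise comparison is shown above. For large n, the divide-and-conquer algorithm (sort by x, recurse on halves, check the dividing strip) achieves O(n log n).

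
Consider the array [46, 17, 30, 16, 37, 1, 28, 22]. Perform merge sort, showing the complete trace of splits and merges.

Merge sort trace:

Split: [46, 17, 30, 16, 37, 1, 28, 22] -> [46, 17, 30, 16] and [37, 1, 28, 22]
  Split: [46, 17, 30, 16] -> [46, 17] and [30, 16]
    Split: [46, 17] -> [46] and [17]
    Merge: [46] + [17] -> [17, 46]
    Split: [30, 16] -> [30] and [16]
    Merge: [30] + [16] -> [16, 30]
  Merge: [17, 46] + [16, 30] -> [16, 17, 30, 46]
  Split: [37, 1, 28, 22] -> [37, 1] and [28, 22]
    Split: [37, 1] -> [37] and [1]
    Merge: [37] + [1] -> [1, 37]
    Split: [28, 22] -> [28] and [22]
    Merge: [28] + [22] -> [22, 28]
  Merge: [1, 37] + [22, 28] -> [1, 22, 28, 37]
Merge: [16, 17, 30, 46] + [1, 22, 28, 37] -> [1, 16, 17, 22, 28, 30, 37, 46]

Final sorted array: [1, 16, 17, 22, 28, 30, 37, 46]

The merge sort proceeds by recursively splitting the array and merging sorted halves.
After all merges, the sorted array is [1, 16, 17, 22, 28, 30, 37, 46].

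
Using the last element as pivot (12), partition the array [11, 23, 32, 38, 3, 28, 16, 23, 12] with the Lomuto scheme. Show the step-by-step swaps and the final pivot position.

Lomuto partition with pivot = 12:

Initial array: [11, 23, 32, 38, 3, 28, 16, 23, 12]

arr[0]=11 <= 12: swap with position 0, array becomes [11, 23, 32, 38, 3, 28, 16, 23, 12]
arr[1]=23 > 12: no swap
arr[2]=32 > 12: no swap
arr[3]=38 > 12: no swap
arr[4]=3 <= 12: swap with position 1, array becomes [11, 3, 32, 38, 23, 28, 16, 23, 12]
arr[5]=28 > 12: no swap
arr[6]=16 > 12: no swap
arr[7]=23 > 12: no swap

Place pivot at position 2: [11, 3, 12, 38, 23, 28, 16, 23, 32]
Pivot position: 2

After partitioning with pivot 12, the array becomes [11, 3, 12, 38, 23, 28, 16, 23, 32]. The pivot is placed at index 2. All elements to the left of the pivot are <= 12, and all elements to the right are > 12.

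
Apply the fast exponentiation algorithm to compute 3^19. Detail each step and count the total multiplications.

Computing 3^19 by squaring (build up from 3^1; each line after the first costs one multiplication):

3^1 = 3
3^2 = (3^1)^2 = 3^2 = 9
3^4 = (3^2)^2 = 9^2 = 81
3^8 = (3^4)^2 = 81^2 = 6561
3^9 = 3 * 3^8 = 3 * 6561 = 19683
3^18 = (3^9)^2 = 19683^2 = 387420489
3^19 = 3 * 3^18 = 3 * 387420489 = 1162261467

Result: 1162261467
Multiplications needed: 6 (6 lines after 3^1)

3^19 = 1162261467. Using exponentiation by squaring, this requires 6 multiplications. The key idea: if the exponent is even, square the half-power; if odd, multiply by the base once.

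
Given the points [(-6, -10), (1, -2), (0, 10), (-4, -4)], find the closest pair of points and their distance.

Computing all pairwise distances among 4 points:

d((-6, -10), (1, -2)) = 10.6301
d((-6, -10), (0, 10)) = 20.8806
d((-6, -10), (-4, -4)) = 6.3246
d((1, -2), (0, 10)) = 12.0416
d((1, -2), (-4, -4)) = 5.3852 <-- minimum
d((0, 10), (-4, -4)) = 14.5602

Closest pair: (1, -2) and (-4, -4) with distance 5.3852

The closest pair is (1, -2) and (-4, -4) with Euclidean distance 5.3852. For 4 points, brute-force pairwise comparison is shown above. For large n, the divide-and-conquer algorithm (sort by x, recurse on halves, check the dividing strip) achieves O(n log n).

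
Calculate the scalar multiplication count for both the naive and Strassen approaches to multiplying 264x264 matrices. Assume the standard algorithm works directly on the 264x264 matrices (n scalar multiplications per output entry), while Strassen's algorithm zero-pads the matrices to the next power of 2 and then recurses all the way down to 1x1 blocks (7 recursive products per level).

Matrix multiplication for 264x264 matrices:

Strassen's algorithm requires power-of-2 dimensions. Pad 264x264 to 512x512 (next power of 2).

Standard algorithm: 264^3 = 18399744 multiplications
Strassen's algorithm: 7^(log2(512)) = 7^9 = 40353607 multiplications
Difference: 18399744 - 40353607 = -21953863 (Strassen uses MORE here due to padding overhead — for small or just-over-power-of-2 n, padding can outweigh the per-level savings)

Standard: 18399744 multiplications (264^3). Strassen: 40353607 multiplications (7^9, after padding to 512x512). Strassen reduces 8 recursive multiplications to 7 at each level.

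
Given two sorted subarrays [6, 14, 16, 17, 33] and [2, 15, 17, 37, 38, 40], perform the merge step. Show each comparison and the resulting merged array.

Merging process:

Compare 6 vs 2: take 2 from right. Merged: [2]
Compare 6 vs 15: take 6 from left. Merged: [2, 6]
Compare 14 vs 15: take 14 from left. Merged: [2, 6, 14]
Compare 16 vs 15: take 15 from right. Merged: [2, 6, 14, 15]
Compare 16 vs 17: take 16 from left. Merged: [2, 6, 14, 15, 16]
Compare 17 vs 17: take 17 from left. Merged: [2, 6, 14, 15, 16, 17]
Compare 33 vs 17: take 17 from right. Merged: [2, 6, 14, 15, 16, 17, 17]
Compare 33 vs 37: take 33 from left. Merged: [2, 6, 14, 15, 16, 17, 17, 33]
Append remaining from right: [37, 38, 40]. Merged: [2, 6, 14, 15, 16, 17, 17, 33, 37, 38, 40]

Final merged array: [2, 6, 14, 15, 16, 17, 17, 33, 37, 38, 40]
Total comparisons: 8

The merged array is [2, 6, 14, 15, 16, 17, 17, 33, 37, 38, 40], requiring 8 comparisons. The merge step runs in O(n) time where n is the total number of elements.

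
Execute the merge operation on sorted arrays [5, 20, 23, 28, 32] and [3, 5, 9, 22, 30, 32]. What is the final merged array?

Merging process:

Compare 5 vs 3: take 3 from right. Merged: [3]
Compare 5 vs 5: take 5 from left. Merged: [3, 5]
Compare 20 vs 5: take 5 from right. Merged: [3, 5, 5]
Compare 20 vs 9: take 9 from right. Merged: [3, 5, 5, 9]
Compare 20 vs 22: take 20 from left. Merged: [3, 5, 5, 9, 20]
Compare 23 vs 22: take 22 from right. Merged: [3, 5, 5, 9, 20, 22]
Compare 23 vs 30: take 23 from left. Merged: [3, 5, 5, 9, 20, 22, 23]
Compare 28 vs 30: take 28 from left. Merged: [3, 5, 5, 9, 20, 22, 23, 28]
Compare 32 vs 30: take 30 from right. Merged: [3, 5, 5, 9, 20, 22, 23, 28, 30]
Compare 32 vs 32: take 32 from left. Merged: [3, 5, 5, 9, 20, 22, 23, 28, 30, 32]
Append remaining from right: [32]. Merged: [3, 5, 5, 9, 20, 22, 23, 28, 30, 32, 32]

Final merged array: [3, 5, 5, 9, 20, 22, 23, 28, 30, 32, 32]
Total comparisons: 10

The merged array is [3, 5, 5, 9, 20, 22, 23, 28, 30, 32, 32], requiring 10 comparisons. The merge step runs in O(n) time where n is the total number of elements.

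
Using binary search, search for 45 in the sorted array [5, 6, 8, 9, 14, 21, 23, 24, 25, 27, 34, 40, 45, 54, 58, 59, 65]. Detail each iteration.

Binary search for 45 in [5, 6, 8, 9, 14, 21, 23, 24, 25, 27, 34, 40, 45, 54, 58, 59, 65]:

lo=0, hi=16, mid=8, arr[mid]=25 -> 25 < 45, search right half
lo=9, hi=16, mid=12, arr[mid]=45 -> Found target at index 12!

Binary search finds 45 at index 12 after 2 comparisons. The search repeatedly halves the search space by comparing with the middle element.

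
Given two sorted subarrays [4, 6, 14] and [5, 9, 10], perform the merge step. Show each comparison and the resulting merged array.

Merging process:

Compare 4 vs 5: take 4 from left. Merged: [4]
Compare 6 vs 5: take 5 from right. Merged: [4, 5]
Compare 6 vs 9: take 6 from left. Merged: [4, 5, 6]
Compare 14 vs 9: take 9 from right. Merged: [4, 5, 6, 9]
Compare 14 vs 10: take 10 from right. Merged: [4, 5, 6, 9, 10]
Append remaining from left: [14]. Merged: [4, 5, 6, 9, 10, 14]

Final merged array: [4, 5, 6, 9, 10, 14]
Total comparisons: 5

The merged array is [4, 5, 6, 9, 10, 14], requiring 5 comparisons. The merge step runs in O(n) time where n is the total number of elements.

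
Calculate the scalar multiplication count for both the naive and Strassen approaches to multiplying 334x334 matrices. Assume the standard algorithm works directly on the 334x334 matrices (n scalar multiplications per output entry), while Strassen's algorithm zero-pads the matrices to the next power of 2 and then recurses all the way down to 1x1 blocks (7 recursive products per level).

Matrix multiplication for 334x334 matrices:

Strassen's algorithm requires power-of-2 dimensions. Pad 334x334 to 512x512 (next power of 2).

Standard algorithm: 334^3 = 37259704 multiplications
Strassen's algorithm: 7^(log2(512)) = 7^9 = 40353607 multiplications
Difference: 37259704 - 40353607 = -3093903 (Strassen uses MORE here due to padding overhead — for small or just-over-power-of-2 n, padding can outweigh the per-level savings)

Standard: 37259704 multiplications (334^3). Strassen: 40353607 multiplications (7^9, after padding to 512x512). Strassen reduces 8 recursive multiplications to 7 at each level.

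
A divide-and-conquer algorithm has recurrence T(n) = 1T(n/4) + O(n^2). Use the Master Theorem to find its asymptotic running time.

Master Theorem for T(n) = 1T(n/4) + O(n^2):

a = 1, b = 4, c = 2
log_b(a) = log_4(1) = 0.0000

Case 3: c = 2 > log_4(1) = 0.0000
T(n) = O(n^2) = O(n^2)

For T(n) = 1T(n/4) + O(n^2): log_4(1) = 0.0000. This is Case 3 of the Master Theorem (c > log_b(a), work dominated by root), giving O(n^2).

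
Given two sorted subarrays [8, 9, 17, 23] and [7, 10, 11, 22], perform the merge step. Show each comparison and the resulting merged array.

Merging process:

Compare 8 vs 7: take 7 from right. Merged: [7]
Compare 8 vs 10: take 8 from left. Merged: [7, 8]
Compare 9 vs 10: take 9 from left. Merged: [7, 8, 9]
Compare 17 vs 10: take 10 from right. Merged: [7, 8, 9, 10]
Compare 17 vs 11: take 11 from right. Merged: [7, 8, 9, 10, 11]
Compare 17 vs 22: take 17 from left. Merged: [7, 8, 9, 10, 11, 17]
Compare 23 vs 22: take 22 from right. Merged: [7, 8, 9, 10, 11, 17, 22]
Append remaining from left: [23]. Merged: [7, 8, 9, 10, 11, 17, 22, 23]

Final merged array: [7, 8, 9, 10, 11, 17, 22, 23]
Total comparisons: 7

The merged array is [7, 8, 9, 10, 11, 17, 22, 23], requiring 7 comparisons. The merge step runs in O(n) time where n is the total number of elements.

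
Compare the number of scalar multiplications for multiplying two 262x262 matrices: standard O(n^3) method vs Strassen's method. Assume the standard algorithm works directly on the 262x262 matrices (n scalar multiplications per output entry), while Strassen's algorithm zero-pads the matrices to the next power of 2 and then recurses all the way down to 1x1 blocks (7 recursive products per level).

Matrix multiplication for 262x262 matrices:

Strassen's algorithm requires power-of-2 dimensions. Pad 262x262 to 512x512 (next power of 2).

Standard algorithm: 262^3 = 17984728 multiplications
Strassen's algorithm: 7^(log2(512)) = 7^9 = 40353607 multiplications
Difference: 17984728 - 40353607 = -22368879 (Strassen uses MORE here due to padding overhead — for small or just-over-power-of-2 n, padding can outweigh the per-level savings)

Standard: 17984728 multiplications (262^3). Strassen: 40353607 multiplications (7^9, after padding to 512x512). Strassen reduces 8 recursive multiplications to 7 at each level.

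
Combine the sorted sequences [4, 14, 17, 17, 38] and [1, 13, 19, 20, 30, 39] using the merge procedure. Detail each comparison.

Merging process:

Compare 4 vs 1: take 1 from right. Merged: [1]
Compare 4 vs 13: take 4 from left. Merged: [1, 4]
Compare 14 vs 13: take 13 from right. Merged: [1, 4, 13]
Compare 14 vs 19: take 14 from left. Merged: [1, 4, 13, 14]
Compare 17 vs 19: take 17 from left. Merged: [1, 4, 13, 14, 17]
Compare 17 vs 19: take 17 from left. Merged: [1, 4, 13, 14, 17, 17]
Compare 38 vs 19: take 19 from right. Merged: [1, 4, 13, 14, 17, 17, 19]
Compare 38 vs 20: take 20 from right. Merged: [1, 4, 13, 14, 17, 17, 19, 20]
Compare 38 vs 30: take 30 from right. Merged: [1, 4, 13, 14, 17, 17, 19, 20, 30]
Compare 38 vs 39: take 38 from left. Merged: [1, 4, 13, 14, 17, 17, 19, 20, 30, 38]
Append remaining from right: [39]. Merged: [1, 4, 13, 14, 17, 17, 19, 20, 30, 38, 39]

Final merged array: [1, 4, 13, 14, 17, 17, 19, 20, 30, 38, 39]
Total comparisons: 10

The merged array is [1, 4, 13, 14, 17, 17, 19, 20, 30, 38, 39], requiring 10 comparisons. The merge step runs in O(n) time where n is the total number of elements.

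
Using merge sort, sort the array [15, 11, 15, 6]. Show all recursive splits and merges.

Merge sort trace:

Split: [15, 11, 15, 6] -> [15, 11] and [15, 6]
  Split: [15, 11] -> [15] and [11]
  Merge: [15] + [11] -> [11, 15]
  Split: [15, 6] -> [15] and [6]
  Merge: [15] + [6] -> [6, 15]
Merge: [11, 15] + [6, 15] -> [6, 11, 15, 15]

Final sorted array: [6, 11, 15, 15]

The merge sort proceeds by recursively splitting the array and merging sorted halves.
After all merges, the sorted array is [6, 11, 15, 15].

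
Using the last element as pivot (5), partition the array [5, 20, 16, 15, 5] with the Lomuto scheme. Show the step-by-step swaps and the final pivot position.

Lomuto partition with pivot = 5:

Initial array: [5, 20, 16, 15, 5]

arr[0]=5 <= 5: swap with position 0, array becomes [5, 20, 16, 15, 5]
arr[1]=20 > 5: no swap
arr[2]=16 > 5: no swap
arr[3]=15 > 5: no swap

Place pivot at position 1: [5, 5, 16, 15, 20]
Pivot position: 1

After partitioning with pivot 5, the array becomes [5, 5, 16, 15, 20]. The pivot is placed at index 1. All elements to the left of the pivot are <= 5, and all elements to the right are > 5.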